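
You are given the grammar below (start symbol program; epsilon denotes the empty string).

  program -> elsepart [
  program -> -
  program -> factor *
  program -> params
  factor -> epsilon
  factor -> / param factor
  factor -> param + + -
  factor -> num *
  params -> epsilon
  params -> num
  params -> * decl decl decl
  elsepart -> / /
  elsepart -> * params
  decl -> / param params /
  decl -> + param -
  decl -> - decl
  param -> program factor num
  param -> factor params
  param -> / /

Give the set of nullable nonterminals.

Directly nullable (have an epsilon-production): factor, params.
program -> params with every symbol nullable, so program is nullable.
param -> factor params with every symbol nullable, so param is nullable.
No other nonterminal has a production whose RHS symbols are all nullable.

{ factor, param, params, program }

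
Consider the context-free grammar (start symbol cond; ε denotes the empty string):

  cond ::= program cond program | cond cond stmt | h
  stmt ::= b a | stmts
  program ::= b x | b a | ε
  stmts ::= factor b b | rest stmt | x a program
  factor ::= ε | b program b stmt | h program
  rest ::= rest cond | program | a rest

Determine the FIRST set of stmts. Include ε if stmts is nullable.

{ a, b, h, x }

From stmts ::= factor b b: factor nullable, take FIRST(factor) ∪ {b} = { b, h }.
From stmts ::= rest stmt: rest nullable, take FIRST(rest) ∪ FIRST(stmt) = { a, b, h, x }.
stmts ::= x a program contributes {x}.
Union: FIRST(stmts) = { a, b, h, x }.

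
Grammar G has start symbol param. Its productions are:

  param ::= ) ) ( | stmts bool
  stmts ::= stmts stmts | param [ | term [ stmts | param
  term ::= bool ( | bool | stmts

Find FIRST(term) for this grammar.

term ::= bool ( contributes {bool}.
term ::= bool contributes {bool}.
From term ::= stmts: add FIRST(stmts) = { ), bool }.
Union: FIRST(term) = { ), bool }.

{ ), bool }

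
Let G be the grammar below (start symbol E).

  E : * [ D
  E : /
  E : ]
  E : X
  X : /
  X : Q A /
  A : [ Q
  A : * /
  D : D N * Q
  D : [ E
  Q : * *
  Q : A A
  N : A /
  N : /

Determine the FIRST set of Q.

{ *, [ }

Q : * * contributes {*}.
From Q : A A: add FIRST(A) = { *, [ }.
Union: FIRST(Q) = { *, [ }.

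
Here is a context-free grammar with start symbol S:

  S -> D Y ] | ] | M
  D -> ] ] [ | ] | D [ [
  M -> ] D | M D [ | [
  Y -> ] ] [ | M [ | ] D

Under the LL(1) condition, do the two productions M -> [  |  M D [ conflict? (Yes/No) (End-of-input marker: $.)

Yes

FIRST([) = { [ } and FIRST(M D [) = { [, ] }.
Both contain [, so the two alternatives are not disjoint — LL(1) conflict.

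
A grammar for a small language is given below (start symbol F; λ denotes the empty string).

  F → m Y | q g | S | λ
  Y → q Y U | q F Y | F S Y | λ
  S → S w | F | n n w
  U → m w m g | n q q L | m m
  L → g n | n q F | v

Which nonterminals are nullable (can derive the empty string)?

Directly nullable (have an λ-production): F, Y.
S → F with every symbol nullable, so S is nullable.
No other nonterminal has a production whose RHS symbols are all nullable.

{ F, S, Y }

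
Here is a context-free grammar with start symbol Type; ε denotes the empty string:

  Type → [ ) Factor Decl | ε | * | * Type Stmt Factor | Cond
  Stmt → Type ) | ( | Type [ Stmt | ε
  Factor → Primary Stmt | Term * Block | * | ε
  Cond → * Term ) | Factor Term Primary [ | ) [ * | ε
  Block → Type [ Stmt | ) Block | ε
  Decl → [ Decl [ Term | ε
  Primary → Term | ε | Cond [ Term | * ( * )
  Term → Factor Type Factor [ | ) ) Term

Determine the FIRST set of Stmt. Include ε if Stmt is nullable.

From Stmt → Type ): Type nullable, take FIRST(Type) ∪ {)} = { (, ), *, [ }.
Stmt → ( contributes {(}.
From Stmt → Type [ Stmt: Type nullable, take FIRST(Type) ∪ {[} = { (, ), *, [ }.
Stmt → ε contributes ε.
Union: FIRST(Stmt) = { (, ), *, [, ε }.

{ (, ), *, [, ε }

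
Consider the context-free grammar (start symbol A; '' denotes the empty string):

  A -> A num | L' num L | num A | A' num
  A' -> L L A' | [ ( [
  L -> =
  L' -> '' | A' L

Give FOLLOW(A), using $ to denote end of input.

A is the start symbol, so $ ∈ FOLLOW(A).
In A -> A num: add FIRST(num) = { num }.
In A -> num A: A is at the end, add FOLLOW(A) = { $, num }.
Union: FOLLOW(A) = { $, num }.

{ $, num }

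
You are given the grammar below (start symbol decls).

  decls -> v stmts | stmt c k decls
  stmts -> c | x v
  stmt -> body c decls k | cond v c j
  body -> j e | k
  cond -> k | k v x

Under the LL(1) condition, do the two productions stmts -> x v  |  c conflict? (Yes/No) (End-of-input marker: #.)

FIRST(x v) = { x } and FIRST(c) = { c }.
The FIRST sets are disjoint and neither alternative is nullable — no conflict.

No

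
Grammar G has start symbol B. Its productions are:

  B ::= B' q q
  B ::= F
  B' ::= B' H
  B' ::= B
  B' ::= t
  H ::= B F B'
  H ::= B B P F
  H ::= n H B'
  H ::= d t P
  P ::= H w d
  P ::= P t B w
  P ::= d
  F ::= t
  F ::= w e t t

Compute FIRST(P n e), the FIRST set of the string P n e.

{ d, n, t, w }

Add FIRST(P) = { d, n, t, w }; P is not nullable, stop.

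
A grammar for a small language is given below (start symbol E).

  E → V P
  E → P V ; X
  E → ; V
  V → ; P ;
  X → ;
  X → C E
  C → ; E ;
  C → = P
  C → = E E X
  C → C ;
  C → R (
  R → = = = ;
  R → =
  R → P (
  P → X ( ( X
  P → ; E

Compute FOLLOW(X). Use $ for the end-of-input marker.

In E → P V ; X: X is at the end, add FOLLOW(E) = { $, (, ;, = }.
In C → = E E X: X is at the end, add FOLLOW(C) = { ;, = }.
In P → X ( ( X: add FIRST(( ( X) = { ( }.
In P → X ( ( X: X is at the end, add FOLLOW(P) = { $, (, ;, = }.
Union: FOLLOW(X) = { $, (, ;, = }.

{ $, (, ;, = }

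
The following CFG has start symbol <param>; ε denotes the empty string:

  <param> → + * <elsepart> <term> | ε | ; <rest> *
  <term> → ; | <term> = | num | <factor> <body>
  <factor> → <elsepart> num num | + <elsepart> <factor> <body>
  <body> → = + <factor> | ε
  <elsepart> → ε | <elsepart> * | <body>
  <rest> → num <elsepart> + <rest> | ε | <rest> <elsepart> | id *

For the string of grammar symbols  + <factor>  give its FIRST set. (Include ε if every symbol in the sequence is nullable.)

+ is a terminal; add {+} and stop.

{ + }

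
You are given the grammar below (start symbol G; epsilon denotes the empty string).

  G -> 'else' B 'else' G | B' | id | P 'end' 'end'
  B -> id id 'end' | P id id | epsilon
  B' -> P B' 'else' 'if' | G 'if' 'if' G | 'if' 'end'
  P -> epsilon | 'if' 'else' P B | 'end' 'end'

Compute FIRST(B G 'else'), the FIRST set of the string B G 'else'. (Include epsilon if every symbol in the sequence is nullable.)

{ 'else', 'end', 'if', id }

Add FIRST(B)\{epsilon} = { 'end', 'if', id }; B is nullable, continue.
Add FIRST(G) = { 'else', 'end', 'if', id }; G is not nullable, stop.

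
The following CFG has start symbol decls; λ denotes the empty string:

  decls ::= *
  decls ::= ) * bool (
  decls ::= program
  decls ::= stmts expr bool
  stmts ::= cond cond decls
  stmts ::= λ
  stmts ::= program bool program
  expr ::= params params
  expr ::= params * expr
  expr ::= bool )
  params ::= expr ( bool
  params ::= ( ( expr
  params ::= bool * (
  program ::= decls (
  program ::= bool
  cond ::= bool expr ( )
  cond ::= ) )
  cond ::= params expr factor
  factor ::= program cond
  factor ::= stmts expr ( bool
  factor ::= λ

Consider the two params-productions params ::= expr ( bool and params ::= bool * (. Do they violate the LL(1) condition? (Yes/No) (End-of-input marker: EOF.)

Yes

FIRST(expr ( bool) = { (, bool } and FIRST(bool * () = { bool }.
Both contain bool, so the two alternatives are not disjoint — LL(1) conflict.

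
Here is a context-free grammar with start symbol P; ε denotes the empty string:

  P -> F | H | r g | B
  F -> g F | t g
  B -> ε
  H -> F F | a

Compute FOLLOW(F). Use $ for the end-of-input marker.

In P -> F: F is at the end, add FOLLOW(P) = { $ }.
In F -> g F: F is at the end, add FOLLOW(F) = { $, g, t }.
In H -> F F: add FIRST(F) = { g, t }.
In H -> F F: F is at the end, add FOLLOW(H) = { $ }.
Union: FOLLOW(F) = { $, g, t }.

{ $, g, t }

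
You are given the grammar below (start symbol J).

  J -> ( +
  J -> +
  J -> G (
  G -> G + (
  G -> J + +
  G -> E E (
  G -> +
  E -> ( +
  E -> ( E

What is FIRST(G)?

From G -> G + (: add FIRST(G) = { (, + }.
From G -> J + +: add FIRST(J) = { (, + }.
From G -> E E (: add FIRST(E) = { ( }.
G -> + contributes {+}.
Union: FIRST(G) = { (, + }.

{ (, + }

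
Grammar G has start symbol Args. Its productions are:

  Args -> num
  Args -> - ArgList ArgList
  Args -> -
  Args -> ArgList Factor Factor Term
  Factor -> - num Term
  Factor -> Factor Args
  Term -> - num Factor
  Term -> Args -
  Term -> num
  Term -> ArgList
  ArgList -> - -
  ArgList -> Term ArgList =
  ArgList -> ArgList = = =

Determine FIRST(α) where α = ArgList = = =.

{ -, num }

Add FIRST(ArgList) = { -, num }; ArgList is not nullable, stop.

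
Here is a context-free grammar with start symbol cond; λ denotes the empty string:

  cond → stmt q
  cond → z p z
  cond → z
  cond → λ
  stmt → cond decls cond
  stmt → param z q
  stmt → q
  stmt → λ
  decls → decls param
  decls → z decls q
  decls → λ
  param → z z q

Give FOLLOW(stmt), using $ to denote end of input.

{ q }

In cond → stmt q: add FIRST(q) = { q }.
Union: FOLLOW(stmt) = { q }.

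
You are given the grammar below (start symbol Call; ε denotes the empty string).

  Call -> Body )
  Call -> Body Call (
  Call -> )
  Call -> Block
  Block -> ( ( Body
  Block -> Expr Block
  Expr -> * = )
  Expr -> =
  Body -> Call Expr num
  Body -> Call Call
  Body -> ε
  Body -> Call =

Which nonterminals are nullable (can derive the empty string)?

Directly nullable (have an ε-production): Body.
No other nonterminal has a production whose RHS symbols are all nullable.

{ Body }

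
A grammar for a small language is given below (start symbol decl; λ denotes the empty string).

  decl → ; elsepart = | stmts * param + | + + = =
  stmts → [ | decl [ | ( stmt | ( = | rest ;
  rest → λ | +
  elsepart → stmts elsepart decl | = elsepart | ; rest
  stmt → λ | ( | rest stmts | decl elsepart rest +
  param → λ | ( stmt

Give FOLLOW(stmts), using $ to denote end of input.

{ (, *, +, ;, =, [ }

In decl → stmts * param +: add FIRST(* param +) = { * }.
In elsepart → stmts elsepart decl: add FIRST(elsepart decl) = { (, +, ;, =, [ }.
In stmt → rest stmts: stmts is at the end, add FOLLOW(stmt) = { (, *, +, ;, =, [ }.
Union: FOLLOW(stmts) = { (, *, +, ;, =, [ }.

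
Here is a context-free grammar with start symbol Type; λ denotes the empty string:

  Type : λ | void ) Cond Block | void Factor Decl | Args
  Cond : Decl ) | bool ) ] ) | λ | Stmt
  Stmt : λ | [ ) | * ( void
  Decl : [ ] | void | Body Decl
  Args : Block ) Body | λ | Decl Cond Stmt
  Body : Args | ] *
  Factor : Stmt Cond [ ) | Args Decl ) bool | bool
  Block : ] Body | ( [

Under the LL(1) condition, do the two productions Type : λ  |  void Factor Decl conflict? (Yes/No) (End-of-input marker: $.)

No

FIRST(λ) = { λ } and FIRST(void Factor Decl) = { void }.
The first is nullable but FOLLOW(Type) = { $ } is disjoint from FIRST of the second.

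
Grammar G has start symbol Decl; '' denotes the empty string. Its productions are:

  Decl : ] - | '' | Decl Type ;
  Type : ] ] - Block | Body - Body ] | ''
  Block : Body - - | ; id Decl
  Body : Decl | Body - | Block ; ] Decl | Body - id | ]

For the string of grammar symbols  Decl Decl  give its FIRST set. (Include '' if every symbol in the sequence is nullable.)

Add FIRST(Decl)\{''} = { -, ;, ] }; Decl is nullable, continue.
Add FIRST(Decl)\{''} = { -, ;, ] }; Decl is nullable, continue.
Every symbol is nullable, so include ''.

{ -, ;, ], '' }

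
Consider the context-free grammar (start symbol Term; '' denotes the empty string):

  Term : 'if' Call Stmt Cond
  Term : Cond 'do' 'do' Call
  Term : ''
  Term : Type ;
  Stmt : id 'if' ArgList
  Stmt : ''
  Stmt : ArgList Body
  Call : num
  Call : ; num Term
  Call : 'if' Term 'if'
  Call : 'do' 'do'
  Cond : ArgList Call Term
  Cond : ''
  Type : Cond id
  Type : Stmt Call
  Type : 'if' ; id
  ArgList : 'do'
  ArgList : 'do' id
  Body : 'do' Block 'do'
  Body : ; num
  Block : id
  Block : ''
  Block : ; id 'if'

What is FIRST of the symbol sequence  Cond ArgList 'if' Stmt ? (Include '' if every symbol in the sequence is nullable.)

{ 'do' }

Add FIRST(Cond)\{''} = { 'do' }; Cond is nullable, continue.
Add FIRST(ArgList) = { 'do' }; ArgList is not nullable, stop.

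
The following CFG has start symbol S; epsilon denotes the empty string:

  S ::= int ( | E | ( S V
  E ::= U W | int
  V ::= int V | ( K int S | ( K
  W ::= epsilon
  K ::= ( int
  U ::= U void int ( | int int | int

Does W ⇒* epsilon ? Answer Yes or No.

Yes

W has an epsilon-production, so W ⇒ epsilon.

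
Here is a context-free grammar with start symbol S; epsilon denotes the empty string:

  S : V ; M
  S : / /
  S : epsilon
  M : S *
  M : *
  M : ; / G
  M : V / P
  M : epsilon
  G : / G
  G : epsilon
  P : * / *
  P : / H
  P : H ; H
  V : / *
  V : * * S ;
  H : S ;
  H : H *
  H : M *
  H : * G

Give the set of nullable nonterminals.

{ G, M, S }

Directly nullable (have an epsilon-production): S, M, G.
No other nonterminal has a production whose RHS symbols are all nullable.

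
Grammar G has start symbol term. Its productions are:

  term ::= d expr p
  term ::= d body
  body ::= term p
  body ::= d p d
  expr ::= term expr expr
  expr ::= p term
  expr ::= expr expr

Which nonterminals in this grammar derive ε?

No nonterminal has an empty production or an RHS whose symbols are all nullable.

{ } (none)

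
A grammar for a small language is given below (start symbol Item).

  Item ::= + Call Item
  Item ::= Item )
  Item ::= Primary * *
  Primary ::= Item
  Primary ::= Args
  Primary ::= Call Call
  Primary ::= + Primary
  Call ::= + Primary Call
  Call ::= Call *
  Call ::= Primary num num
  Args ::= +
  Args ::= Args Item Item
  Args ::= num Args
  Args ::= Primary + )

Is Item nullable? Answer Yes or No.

No

No nonterminal in this grammar is nullable.
No production of Item has an RHS whose symbols are all nullable, so Item is not nullable.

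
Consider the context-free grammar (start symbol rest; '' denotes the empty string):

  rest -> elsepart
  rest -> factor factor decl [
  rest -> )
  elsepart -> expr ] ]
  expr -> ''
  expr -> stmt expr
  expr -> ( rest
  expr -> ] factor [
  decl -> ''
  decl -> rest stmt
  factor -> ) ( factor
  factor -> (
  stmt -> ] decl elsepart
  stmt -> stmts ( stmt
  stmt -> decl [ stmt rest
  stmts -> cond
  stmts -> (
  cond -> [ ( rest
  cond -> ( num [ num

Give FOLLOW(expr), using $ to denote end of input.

{ ] }

In elsepart -> expr ] ]: add FIRST(] ]) = { ] }.
In expr -> stmt expr: expr is at the end, add FOLLOW(expr) = { ] }.
Union: FOLLOW(expr) = { ] }.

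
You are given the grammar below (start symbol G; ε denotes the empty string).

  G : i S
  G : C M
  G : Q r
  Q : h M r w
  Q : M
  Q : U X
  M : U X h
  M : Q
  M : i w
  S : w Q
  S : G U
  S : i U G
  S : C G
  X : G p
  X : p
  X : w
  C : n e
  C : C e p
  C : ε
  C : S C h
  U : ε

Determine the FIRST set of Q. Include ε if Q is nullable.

{ e, h, i, n, p, w }

Q : h M r w contributes {h}.
From Q : M: add FIRST(M) = { e, h, i, n, p, w }.
From Q : U X: U nullable, take FIRST(U) ∪ FIRST(X) = { e, h, i, n, p, w }.
Union: FIRST(Q) = { e, h, i, n, p, w }.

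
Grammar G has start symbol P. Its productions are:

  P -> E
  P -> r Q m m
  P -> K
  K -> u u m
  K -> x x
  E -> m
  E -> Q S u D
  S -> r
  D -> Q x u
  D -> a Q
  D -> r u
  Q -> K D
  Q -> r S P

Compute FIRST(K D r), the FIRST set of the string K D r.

{ u, x }

Add FIRST(K) = { u, x }; K is not nullable, stop.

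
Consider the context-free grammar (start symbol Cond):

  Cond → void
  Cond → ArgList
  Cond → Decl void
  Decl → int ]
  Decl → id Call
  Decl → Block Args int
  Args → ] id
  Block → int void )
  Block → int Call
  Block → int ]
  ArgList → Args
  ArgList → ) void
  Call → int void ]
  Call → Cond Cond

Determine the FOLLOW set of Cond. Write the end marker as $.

Cond is the start symbol, so $ ∈ FOLLOW(Cond).
In Call → Cond Cond: add FIRST(Cond) = { ), ], id, int, void }.
In Call → Cond Cond: Cond is at the end, add FOLLOW(Call) = { ], void }.
Union: FOLLOW(Cond) = { $, ), ], id, int, void }.

{ $, ), ], id, int, void }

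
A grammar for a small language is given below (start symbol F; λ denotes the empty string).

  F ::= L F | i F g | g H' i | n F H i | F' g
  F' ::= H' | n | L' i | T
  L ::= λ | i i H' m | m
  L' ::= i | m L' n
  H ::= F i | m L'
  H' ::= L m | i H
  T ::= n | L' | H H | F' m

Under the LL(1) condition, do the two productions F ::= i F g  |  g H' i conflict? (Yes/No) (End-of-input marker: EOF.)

No

FIRST(i F g) = { i } and FIRST(g H' i) = { g }.
The FIRST sets are disjoint and neither alternative is nullable — no conflict.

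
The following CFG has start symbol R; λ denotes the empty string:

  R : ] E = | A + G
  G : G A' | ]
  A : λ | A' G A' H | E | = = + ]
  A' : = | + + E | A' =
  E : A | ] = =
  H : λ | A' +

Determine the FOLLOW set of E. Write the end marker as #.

In R : ] E =: add FIRST(=) = { = }.
In A : E: E is at the end, add FOLLOW(A) = { #, +, =, ] }.
In A' : + + E: E is at the end, add FOLLOW(A') = { #, +, =, ] }.
Union: FOLLOW(E) = { #, +, =, ] }.

{ #, +, =, ] }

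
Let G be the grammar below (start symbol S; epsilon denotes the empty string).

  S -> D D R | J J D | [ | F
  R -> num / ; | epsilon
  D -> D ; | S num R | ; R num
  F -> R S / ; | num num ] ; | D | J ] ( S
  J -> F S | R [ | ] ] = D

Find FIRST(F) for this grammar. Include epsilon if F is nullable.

{ ;, [, ], num }

From F -> R S / ;: R nullable, take FIRST(R) ∪ FIRST(S) = { ;, [, ], num }.
F -> num num ] ; contributes {num}.
From F -> D: add FIRST(D) = { ;, [, ], num }.
From F -> J ] ( S: add FIRST(J) = { ;, [, ], num }.
Union: FIRST(F) = { ;, [, ], num }.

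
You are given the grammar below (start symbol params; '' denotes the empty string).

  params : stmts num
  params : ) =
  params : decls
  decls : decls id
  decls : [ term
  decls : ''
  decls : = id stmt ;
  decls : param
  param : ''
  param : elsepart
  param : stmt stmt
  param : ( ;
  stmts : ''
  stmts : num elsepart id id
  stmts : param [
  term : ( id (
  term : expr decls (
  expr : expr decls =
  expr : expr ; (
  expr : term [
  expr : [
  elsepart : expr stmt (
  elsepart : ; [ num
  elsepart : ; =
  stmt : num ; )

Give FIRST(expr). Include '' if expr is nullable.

From expr : expr decls =: add FIRST(expr) = { (, [ }.
From expr : expr ; (: add FIRST(expr) = { (, [ }.
From expr : term [: add FIRST(term) = { (, [ }.
expr : [ contributes {[}.
Union: FIRST(expr) = { (, [ }.

{ (, [ }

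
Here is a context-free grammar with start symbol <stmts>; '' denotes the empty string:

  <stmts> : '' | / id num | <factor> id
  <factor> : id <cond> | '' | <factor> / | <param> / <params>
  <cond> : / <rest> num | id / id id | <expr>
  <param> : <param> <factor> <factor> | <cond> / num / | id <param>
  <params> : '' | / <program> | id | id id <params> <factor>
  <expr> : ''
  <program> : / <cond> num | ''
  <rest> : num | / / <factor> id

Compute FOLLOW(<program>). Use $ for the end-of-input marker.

{ /, id }

In <params> : / <program>: <program> is at the end, add FOLLOW(<params>) = { /, id }.
Union: FOLLOW(<program>) = { /, id }.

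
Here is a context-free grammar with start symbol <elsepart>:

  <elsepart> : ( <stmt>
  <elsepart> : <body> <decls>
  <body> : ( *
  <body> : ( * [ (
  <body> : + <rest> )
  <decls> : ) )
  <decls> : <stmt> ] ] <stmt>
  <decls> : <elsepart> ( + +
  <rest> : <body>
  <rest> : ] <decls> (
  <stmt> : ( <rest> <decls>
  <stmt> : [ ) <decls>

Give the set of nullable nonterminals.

{ } (none)

No nonterminal has an empty production or an RHS whose symbols are all nullable.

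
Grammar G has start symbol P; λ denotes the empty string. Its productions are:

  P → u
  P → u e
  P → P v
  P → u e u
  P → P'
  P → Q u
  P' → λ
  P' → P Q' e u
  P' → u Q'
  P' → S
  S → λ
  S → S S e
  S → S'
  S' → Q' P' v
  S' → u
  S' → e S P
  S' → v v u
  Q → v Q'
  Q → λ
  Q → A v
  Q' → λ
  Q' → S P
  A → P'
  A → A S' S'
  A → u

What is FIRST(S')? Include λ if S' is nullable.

{ e, u, v }

From S' → Q' P' v: Q', P' nullable, take FIRST(Q') ∪ FIRST(P') ∪ {v} = { e, u, v }.
S' → u contributes {u}.
S' → e S P contributes {e}.
S' → v v u contributes {v}.
Union: FIRST(S') = { e, u, v }.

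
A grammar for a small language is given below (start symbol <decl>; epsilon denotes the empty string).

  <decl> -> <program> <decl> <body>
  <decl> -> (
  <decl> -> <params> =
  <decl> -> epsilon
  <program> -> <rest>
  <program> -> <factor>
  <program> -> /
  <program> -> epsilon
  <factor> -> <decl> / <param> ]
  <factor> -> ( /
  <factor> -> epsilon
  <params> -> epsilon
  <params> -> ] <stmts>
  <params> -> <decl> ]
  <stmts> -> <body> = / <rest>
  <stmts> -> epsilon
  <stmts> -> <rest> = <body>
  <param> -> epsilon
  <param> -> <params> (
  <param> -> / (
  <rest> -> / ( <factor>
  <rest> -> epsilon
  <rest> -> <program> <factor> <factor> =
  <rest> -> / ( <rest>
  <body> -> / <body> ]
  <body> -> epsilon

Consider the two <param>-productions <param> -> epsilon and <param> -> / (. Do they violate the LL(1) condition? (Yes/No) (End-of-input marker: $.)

No

FIRST(epsilon) = { epsilon } and FIRST(/ () = { / }.
The first is nullable but FOLLOW(<param>) = { ] } is disjoint from FIRST of the second.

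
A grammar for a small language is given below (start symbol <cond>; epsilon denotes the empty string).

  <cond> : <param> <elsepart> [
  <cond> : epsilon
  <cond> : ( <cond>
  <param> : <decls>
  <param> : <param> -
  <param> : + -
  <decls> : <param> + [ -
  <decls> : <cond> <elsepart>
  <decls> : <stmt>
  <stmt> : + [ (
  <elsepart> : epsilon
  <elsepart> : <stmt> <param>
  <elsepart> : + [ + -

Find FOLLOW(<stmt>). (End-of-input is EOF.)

In <decls> : <stmt>: <stmt> is at the end, add FOLLOW(<decls>) = { +, -, [ }.
In <elsepart> : <stmt> <param>: add FIRST(<param>)\{epsilon} = { (, +, -, [ }.
  Since <param> is nullable, also add FOLLOW(<elsepart>) = { +, -, [ }.
Union: FOLLOW(<stmt>) = { (, +, -, [ }.

{ (, +, -, [ }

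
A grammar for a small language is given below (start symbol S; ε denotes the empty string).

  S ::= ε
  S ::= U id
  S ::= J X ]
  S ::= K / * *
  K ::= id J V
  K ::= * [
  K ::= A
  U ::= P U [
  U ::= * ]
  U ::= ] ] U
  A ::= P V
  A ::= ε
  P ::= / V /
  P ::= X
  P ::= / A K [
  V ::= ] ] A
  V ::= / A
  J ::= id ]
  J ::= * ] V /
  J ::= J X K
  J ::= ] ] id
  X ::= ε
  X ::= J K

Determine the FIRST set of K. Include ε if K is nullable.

{ *, /, ], id, ε }

K ::= id J V contributes {id}.
K ::= * [ contributes {*}.
From K ::= A: add FIRST(A) = { *, /, ], id, ε } (including ε since A is nullable).
Union: FIRST(K) = { *, /, ], id, ε }.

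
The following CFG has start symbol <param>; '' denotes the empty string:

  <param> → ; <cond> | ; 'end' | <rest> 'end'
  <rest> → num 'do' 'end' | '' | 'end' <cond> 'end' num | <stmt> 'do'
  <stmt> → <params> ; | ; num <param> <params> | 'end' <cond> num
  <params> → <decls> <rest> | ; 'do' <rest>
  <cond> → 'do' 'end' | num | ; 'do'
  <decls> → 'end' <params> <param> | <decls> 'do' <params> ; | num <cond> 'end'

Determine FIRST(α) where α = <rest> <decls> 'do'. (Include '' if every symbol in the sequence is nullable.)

Add FIRST(<rest>)\{''} = { 'end', ;, num }; <rest> is nullable, continue.
Add FIRST(<decls>) = { 'end', num }; <decls> is not nullable, stop.

{ 'end', ;, num }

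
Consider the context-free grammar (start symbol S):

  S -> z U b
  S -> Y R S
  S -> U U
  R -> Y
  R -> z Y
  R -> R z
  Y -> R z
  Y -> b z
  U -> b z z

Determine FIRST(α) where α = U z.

{ b }

Add FIRST(U) = { b }; U is not nullable, stop.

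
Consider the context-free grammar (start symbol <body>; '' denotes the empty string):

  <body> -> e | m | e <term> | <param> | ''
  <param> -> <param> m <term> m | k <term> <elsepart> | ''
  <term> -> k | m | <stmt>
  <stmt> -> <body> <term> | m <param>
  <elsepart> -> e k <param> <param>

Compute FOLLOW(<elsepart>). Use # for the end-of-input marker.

{ #, e, k, m }

In <param> -> k <term> <elsepart>: <elsepart> is at the end, add FOLLOW(<param>) = { #, e, k, m }.
Union: FOLLOW(<elsepart>) = { #, e, k, m }.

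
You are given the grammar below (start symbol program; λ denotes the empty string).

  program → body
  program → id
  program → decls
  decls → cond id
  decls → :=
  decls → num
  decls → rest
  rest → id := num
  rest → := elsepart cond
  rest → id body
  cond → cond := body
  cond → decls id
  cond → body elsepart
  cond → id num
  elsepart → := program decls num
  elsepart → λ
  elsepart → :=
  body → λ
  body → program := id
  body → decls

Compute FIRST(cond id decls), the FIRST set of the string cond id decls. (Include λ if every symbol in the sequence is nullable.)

Add FIRST(cond)\{λ} = { :=, id, num }; cond is nullable, continue.
id is a terminal; add {id} and stop.

{ :=, id, num }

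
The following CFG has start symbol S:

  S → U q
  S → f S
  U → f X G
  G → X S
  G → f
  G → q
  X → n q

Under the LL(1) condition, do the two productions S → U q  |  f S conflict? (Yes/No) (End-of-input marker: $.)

Yes

FIRST(U q) = { f } and FIRST(f S) = { f }.
Both contain f, so the two alternatives are not disjoint — LL(1) conflict.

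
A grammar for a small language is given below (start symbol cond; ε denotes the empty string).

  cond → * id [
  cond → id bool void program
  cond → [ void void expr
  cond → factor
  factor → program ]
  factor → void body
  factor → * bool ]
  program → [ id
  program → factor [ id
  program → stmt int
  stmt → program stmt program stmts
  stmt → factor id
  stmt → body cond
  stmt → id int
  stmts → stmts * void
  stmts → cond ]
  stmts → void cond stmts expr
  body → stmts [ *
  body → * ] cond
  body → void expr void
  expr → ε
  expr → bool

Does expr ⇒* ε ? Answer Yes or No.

Yes

expr has an ε-production, so expr ⇒ ε.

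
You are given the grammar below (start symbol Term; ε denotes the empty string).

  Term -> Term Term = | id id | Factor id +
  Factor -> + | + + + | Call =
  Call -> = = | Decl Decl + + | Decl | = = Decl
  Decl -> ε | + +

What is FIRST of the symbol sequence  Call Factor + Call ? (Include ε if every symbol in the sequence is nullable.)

{ +, = }

Add FIRST(Call)\{ε} = { +, = }; Call is nullable, continue.
Add FIRST(Factor) = { +, = }; Factor is not nullable, stop.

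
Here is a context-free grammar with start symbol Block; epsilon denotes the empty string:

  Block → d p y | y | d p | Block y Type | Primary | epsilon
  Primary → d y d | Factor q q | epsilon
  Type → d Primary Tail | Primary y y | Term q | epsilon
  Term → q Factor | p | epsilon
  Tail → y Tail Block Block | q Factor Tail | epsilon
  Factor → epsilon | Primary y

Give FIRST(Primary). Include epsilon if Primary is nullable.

{ d, q, y, epsilon }

Primary → d y d contributes {d}.
From Primary → Factor q q: Factor nullable, take FIRST(Factor) ∪ {q} = { d, q, y }.
Primary → epsilon contributes epsilon.
Union: FIRST(Primary) = { d, q, y, epsilon }.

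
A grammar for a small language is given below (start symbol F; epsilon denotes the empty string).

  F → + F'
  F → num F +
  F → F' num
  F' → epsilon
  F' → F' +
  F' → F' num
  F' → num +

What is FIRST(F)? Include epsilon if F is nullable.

{ +, num }

F → + F' contributes {+}.
F → num F + contributes {num}.
From F → F' num: F' nullable, take FIRST(F') ∪ {num} = { +, num }.
Union: FIRST(F) = { +, num }.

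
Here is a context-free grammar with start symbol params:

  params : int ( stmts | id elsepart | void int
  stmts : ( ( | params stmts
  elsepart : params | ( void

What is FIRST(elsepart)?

{ (, id, int, void }

From elsepart : params: add FIRST(params) = { id, int, void }.
elsepart : ( void contributes {(}.
Union: FIRST(elsepart) = { (, id, int, void }.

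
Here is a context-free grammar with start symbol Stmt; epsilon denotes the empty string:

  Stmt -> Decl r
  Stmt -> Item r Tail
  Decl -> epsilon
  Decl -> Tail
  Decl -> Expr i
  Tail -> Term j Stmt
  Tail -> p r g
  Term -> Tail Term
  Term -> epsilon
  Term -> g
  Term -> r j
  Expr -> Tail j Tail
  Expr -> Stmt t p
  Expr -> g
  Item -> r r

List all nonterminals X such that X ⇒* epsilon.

Directly nullable (have an epsilon-production): Decl, Term.
No other nonterminal has a production whose RHS symbols are all nullable.

{ Decl, Term }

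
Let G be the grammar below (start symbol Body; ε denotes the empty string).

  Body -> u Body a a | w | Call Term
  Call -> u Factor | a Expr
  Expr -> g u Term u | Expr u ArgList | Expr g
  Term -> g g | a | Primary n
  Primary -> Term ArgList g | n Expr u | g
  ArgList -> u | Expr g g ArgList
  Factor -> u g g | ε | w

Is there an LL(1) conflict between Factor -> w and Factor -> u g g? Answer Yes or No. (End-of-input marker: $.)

FIRST(w) = { w } and FIRST(u g g) = { u }.
The FIRST sets are disjoint and neither alternative is nullable — no conflict.

No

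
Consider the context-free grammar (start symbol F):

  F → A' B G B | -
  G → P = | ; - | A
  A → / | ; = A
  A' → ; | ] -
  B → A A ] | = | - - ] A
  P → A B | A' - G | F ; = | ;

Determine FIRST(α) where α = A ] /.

Add FIRST(A) = { /, ; }; A is not nullable, stop.

{ /, ; }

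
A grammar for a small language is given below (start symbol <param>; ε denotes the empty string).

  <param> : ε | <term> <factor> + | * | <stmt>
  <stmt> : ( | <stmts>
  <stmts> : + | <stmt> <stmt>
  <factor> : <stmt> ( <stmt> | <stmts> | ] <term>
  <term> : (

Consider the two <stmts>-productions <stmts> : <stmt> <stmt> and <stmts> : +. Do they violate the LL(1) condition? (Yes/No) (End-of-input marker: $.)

FIRST(<stmt> <stmt>) = { (, + } and FIRST(+) = { + }.
Both contain +, so the two alternatives are not disjoint — LL(1) conflict.

Yes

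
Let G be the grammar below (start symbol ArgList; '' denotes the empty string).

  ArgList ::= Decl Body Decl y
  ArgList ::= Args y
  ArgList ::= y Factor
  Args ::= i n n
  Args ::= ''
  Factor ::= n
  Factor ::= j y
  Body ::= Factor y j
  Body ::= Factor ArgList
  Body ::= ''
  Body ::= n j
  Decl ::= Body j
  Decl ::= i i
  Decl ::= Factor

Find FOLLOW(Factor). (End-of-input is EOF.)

In ArgList ::= y Factor: Factor is at the end, add FOLLOW(ArgList) = { EOF, i, j, n }.
In Body ::= Factor y j: add FIRST(y j) = { y }.
In Body ::= Factor ArgList: add FIRST(ArgList) = { i, j, n, y }.
In Decl ::= Factor: Factor is at the end, add FOLLOW(Decl) = { i, j, n, y }.
Union: FOLLOW(Factor) = { EOF, i, j, n, y }.

{ EOF, i, j, n, y }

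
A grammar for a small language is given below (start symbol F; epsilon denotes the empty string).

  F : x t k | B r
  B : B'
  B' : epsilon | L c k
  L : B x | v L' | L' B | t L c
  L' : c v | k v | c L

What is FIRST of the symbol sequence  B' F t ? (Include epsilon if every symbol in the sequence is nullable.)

Add FIRST(B')\{epsilon} = { c, k, t, v, x }; B' is nullable, continue.
Add FIRST(F) = { c, k, r, t, v, x }; F is not nullable, stop.

{ c, k, r, t, v, x }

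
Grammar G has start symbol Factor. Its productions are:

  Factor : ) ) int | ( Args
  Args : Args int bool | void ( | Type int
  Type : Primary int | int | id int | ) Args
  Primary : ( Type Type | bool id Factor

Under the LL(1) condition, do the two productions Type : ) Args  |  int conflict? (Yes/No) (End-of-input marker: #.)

No

FIRST() Args) = { ) } and FIRST(int) = { int }.
The FIRST sets are disjoint and neither alternative is nullable — no conflict.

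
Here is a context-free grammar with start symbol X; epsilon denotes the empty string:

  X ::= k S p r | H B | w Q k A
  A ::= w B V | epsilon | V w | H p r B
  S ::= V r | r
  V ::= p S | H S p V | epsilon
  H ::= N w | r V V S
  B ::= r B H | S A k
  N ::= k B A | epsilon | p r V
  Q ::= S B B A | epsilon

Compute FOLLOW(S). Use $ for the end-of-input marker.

{ $, k, p, r, w }

In X ::= k S p r: add FIRST(p r) = { p }.
In V ::= p S: S is at the end, add FOLLOW(V) = { $, k, p, r, w }.
In V ::= H S p V: add FIRST(p V) = { p }.
In H ::= r V V S: S is at the end, add FOLLOW(H) = { $, k, p, r, w }.
In B ::= S A k: add FIRST(A k) = { k, p, r, w }.
In Q ::= S B B A: add FIRST(B B A) = { k, p, r, w }.
Union: FOLLOW(S) = { $, k, p, r, w }.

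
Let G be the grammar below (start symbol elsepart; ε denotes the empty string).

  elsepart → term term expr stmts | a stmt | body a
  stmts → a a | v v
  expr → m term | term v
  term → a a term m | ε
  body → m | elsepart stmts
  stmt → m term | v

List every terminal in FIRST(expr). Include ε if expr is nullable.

{ a, m, v }

expr → m term contributes {m}.
From expr → term v: term nullable, take FIRST(term) ∪ {v} = { a, v }.
Union: FIRST(expr) = { a, m, v }.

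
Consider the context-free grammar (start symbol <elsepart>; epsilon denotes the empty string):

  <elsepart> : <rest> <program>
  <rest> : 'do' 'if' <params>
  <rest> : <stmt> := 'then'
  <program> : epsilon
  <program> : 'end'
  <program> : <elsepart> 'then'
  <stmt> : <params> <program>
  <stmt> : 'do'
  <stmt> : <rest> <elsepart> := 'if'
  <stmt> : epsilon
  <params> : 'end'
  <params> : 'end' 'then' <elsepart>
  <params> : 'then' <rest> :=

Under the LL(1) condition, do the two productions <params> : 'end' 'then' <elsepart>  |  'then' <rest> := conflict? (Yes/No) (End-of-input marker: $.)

FIRST('end' 'then' <elsepart>) = { 'end' } and FIRST('then' <rest> :=) = { 'then' }.
The FIRST sets are disjoint and neither alternative is nullable — no conflict.

No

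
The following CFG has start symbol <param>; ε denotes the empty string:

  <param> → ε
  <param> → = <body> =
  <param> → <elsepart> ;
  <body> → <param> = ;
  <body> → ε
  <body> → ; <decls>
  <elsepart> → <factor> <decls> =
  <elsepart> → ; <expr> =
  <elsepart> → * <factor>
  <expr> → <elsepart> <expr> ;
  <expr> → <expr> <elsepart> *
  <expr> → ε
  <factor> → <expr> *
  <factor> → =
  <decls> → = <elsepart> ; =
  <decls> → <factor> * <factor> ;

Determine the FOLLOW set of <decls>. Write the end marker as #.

{ = }

In <body> → ; <decls>: <decls> is at the end, add FOLLOW(<body>) = { = }.
In <elsepart> → <factor> <decls> =: add FIRST(=) = { = }.
Union: FOLLOW(<decls>) = { = }.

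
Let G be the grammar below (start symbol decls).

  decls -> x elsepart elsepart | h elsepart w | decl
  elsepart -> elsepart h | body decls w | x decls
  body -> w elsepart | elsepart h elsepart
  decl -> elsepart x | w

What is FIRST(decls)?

decls -> x elsepart elsepart contributes {x}.
decls -> h elsepart w contributes {h}.
From decls -> decl: add FIRST(decl) = { w, x }.
Union: FIRST(decls) = { h, w, x }.

{ h, w, x }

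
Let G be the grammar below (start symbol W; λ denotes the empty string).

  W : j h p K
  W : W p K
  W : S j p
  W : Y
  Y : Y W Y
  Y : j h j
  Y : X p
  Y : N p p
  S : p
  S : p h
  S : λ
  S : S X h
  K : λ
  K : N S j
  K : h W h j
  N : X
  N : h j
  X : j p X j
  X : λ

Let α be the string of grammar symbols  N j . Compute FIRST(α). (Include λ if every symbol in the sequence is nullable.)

Add FIRST(N)\{λ} = { h, j }; N is nullable, continue.
j is a terminal; add {j} and stop.

{ h, j }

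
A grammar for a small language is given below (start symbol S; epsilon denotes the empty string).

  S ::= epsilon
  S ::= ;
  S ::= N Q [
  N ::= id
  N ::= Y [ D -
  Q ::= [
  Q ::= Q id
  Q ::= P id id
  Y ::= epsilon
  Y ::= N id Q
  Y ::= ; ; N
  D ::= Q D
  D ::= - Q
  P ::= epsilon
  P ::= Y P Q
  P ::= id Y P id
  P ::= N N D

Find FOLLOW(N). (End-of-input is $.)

In S ::= N Q [: add FIRST(Q [) = { ;, [, id }.
In Y ::= N id Q: add FIRST(id Q) = { id }.
In Y ::= ; ; N: N is at the end, add FOLLOW(Y) = { ;, [, id }.
In P ::= N N D: add FIRST(N D) = { ;, [, id }.
In P ::= N N D: add FIRST(D) = { -, ;, [, id }.
Union: FOLLOW(N) = { -, ;, [, id }.

{ -, ;, [, id }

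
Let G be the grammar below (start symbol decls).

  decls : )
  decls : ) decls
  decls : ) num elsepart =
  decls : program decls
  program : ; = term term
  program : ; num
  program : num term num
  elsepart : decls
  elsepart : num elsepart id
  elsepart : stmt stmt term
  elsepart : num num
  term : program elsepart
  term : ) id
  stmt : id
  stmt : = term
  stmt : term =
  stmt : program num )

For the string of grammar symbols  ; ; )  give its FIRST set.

; is a terminal; add {;} and stop.

{ ; }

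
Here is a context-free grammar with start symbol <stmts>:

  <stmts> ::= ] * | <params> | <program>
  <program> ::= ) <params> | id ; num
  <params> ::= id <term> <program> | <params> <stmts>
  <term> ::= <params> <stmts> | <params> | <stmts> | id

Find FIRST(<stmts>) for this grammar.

{ ), ], id }

<stmts> ::= ] * contributes {]}.
From <stmts> ::= <params>: add FIRST(<params>) = { id }.
From <stmts> ::= <program>: add FIRST(<program>) = { ), id }.
Union: FIRST(<stmts>) = { ), ], id }.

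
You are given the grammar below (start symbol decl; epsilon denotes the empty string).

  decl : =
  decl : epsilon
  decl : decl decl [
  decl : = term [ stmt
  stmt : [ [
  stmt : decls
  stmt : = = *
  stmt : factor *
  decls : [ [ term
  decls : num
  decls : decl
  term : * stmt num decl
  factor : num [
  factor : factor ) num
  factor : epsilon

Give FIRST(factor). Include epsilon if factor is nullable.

{ ), num, epsilon }

factor : num [ contributes {num}.
From factor : factor ) num: factor nullable, take FIRST(factor) ∪ {)} = { ), num }.
factor : epsilon contributes epsilon.
Union: FIRST(factor) = { ), num, epsilon }.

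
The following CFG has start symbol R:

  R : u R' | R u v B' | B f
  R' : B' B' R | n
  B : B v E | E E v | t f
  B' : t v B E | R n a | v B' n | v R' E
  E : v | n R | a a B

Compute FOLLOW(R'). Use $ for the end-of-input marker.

In R : u R': R' is at the end, add FOLLOW(R) = { $, a, f, n, t, u, v }.
In B' : v R' E: add FIRST(E) = { a, n, v }.
Union: FOLLOW(R') = { $, a, f, n, t, u, v }.

{ $, a, f, n, t, u, v }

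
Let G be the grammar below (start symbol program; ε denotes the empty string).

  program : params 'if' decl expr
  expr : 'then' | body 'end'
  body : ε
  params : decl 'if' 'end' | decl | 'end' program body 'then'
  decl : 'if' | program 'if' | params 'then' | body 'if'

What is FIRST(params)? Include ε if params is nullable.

From params : decl 'if' 'end': add FIRST(decl) = { 'end', 'if' }.
From params : decl: add FIRST(decl) = { 'end', 'if' }.
params : 'end' program body 'then' contributes {'end'}.
Union: FIRST(params) = { 'end', 'if' }.

{ 'end', 'if' }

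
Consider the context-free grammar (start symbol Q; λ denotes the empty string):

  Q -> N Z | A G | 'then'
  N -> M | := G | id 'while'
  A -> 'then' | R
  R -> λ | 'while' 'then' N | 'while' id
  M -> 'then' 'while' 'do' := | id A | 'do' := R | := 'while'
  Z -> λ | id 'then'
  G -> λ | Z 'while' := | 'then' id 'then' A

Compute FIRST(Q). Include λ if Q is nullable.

{ 'do', 'then', 'while', :=, id, λ }

From Q -> N Z: add FIRST(N) = { 'do', 'then', :=, id }.
From Q -> A G: A, G nullable, take FIRST(A) ∪ FIRST(G) = { 'then', 'while', id }; also λ since the whole RHS is nullable.
Q -> 'then' contributes {'then'}.
Union: FIRST(Q) = { 'do', 'then', 'while', :=, id, λ }.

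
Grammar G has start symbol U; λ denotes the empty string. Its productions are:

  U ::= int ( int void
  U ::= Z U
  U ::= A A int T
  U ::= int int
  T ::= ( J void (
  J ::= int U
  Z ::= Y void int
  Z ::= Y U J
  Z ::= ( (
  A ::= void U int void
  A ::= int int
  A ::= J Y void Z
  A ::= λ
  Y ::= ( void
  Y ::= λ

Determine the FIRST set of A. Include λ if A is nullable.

{ int, void, λ }

A ::= void U int void contributes {void}.
A ::= int int contributes {int}.
From A ::= J Y void Z: add FIRST(J) = { int }.
A ::= λ contributes λ.
Union: FIRST(A) = { int, void, λ }.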